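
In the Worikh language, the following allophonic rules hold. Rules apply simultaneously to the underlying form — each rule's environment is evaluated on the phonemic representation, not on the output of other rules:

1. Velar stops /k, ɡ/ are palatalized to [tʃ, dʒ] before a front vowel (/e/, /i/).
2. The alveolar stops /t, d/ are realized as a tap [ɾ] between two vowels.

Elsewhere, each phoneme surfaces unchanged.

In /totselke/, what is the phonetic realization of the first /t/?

[t]

/t/ (word-initial): rule 2 targets it, but not between two vowels → unchanged [t].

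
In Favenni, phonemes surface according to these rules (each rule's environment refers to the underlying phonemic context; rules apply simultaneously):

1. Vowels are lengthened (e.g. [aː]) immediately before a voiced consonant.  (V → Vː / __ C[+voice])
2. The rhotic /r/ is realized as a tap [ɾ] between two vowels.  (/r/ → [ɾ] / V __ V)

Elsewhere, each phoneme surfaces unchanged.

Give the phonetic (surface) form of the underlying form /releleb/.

/r/ (word-initial) is in the target of rule 2 but the environment (between two vowels) is not met → [r].
/e/ meets the environment for rule 1 (before a voiced consonant) → [eː].
/e/ (between /l/ and /l/) occurs before a voiced consonant → [eː] by rule 1.
/e/ (between /l/ and /b/) occurs before a voiced consonant → [eː] by rule 1.

[reːleːleːb]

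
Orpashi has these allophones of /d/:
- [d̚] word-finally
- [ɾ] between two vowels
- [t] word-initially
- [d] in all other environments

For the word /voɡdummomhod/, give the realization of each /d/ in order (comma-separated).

Occurrence 1 (position 4): no conditioning environment matches → elsewhere allophone [d].
Occurrence 2 (position 12): word-finally → [d̚].

[d], [d̚]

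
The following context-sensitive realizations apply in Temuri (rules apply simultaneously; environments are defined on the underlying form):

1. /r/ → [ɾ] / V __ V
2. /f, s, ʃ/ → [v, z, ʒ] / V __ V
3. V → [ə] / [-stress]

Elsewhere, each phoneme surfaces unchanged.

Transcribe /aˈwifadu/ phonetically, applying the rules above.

/a/ (word-initial): in an unstressed syllable, so rule 3 applies → [ə].
/w/ — not in any rule's target class → [w].
/i/ (between /w/ and /f/) is in the target of rule 3 but the environment (in an unstressed syllable) is not met → [i].
Rule 2 applies to /f/ (between /i/ and /a/: between two vowels) → [v].
/a/ meets the environment for rule 3 (in an unstressed syllable) → [ə].
/d/ — not in any rule's target class → [d].
/u/ (word-final) occurs in an unstressed syllable → [ə] by rule 3.

[əˈwivədə]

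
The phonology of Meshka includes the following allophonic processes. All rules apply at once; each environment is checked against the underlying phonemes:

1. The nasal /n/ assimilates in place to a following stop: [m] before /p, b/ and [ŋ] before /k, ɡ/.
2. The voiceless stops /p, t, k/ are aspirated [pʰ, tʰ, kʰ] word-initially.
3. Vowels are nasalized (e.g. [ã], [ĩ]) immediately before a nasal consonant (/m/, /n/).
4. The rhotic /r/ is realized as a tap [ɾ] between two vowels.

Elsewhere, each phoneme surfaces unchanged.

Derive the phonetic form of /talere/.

/t/ (word-initial): word-initially, so rule 2 applies → [tʰ].
/a/ — between /t/ and /l/; rule 3 does not apply here → [a].
/l/ stays [l].
/e/ (between /l/ and /r/) fails the environment for rule 3, so it stays [e].
/r/ meets the environment for rule 4 (between two vowels) → [ɾ].
/e/ (word-final) fails the environment for rule 3, so it stays [e].

[tʰaleɾe]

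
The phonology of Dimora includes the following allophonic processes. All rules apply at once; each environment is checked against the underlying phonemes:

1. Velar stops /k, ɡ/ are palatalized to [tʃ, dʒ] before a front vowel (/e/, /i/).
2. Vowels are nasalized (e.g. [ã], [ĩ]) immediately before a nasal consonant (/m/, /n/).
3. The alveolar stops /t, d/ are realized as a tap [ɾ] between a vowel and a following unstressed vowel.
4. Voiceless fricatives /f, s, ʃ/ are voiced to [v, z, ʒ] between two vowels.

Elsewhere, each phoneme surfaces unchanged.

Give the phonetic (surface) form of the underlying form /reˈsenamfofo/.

/r/ stays [r].
/e/ (between /r/ and /s/) fails the environment for rule 2, so it stays [e].
/s/ — between /e/ and /e/, between two vowels — surfaces as [z] (rule 4).
/e/ (between /s/ and /n/): before a nasal consonant, so rule 2 applies → [ẽ].
/n/ — not in any rule's target class → [n].
/a/ meets the environment for rule 2 (before a nasal consonant) → [ã].
/m/ — not in any rule's target class → [m].
/f/ (between /m/ and /o/): rule 4 targets it, but not between two vowels → unchanged [f].
/o/ (between /f/ and /f/): rule 2 targets it, but not before a nasal consonant → unchanged [o].
/f/ meets the environment for rule 4 (between two vowels) → [v].
/o/ (word-final) is in the target of rule 2 but the environment (before a nasal consonant) is not met → [o].

[reˈzẽnãmfovo]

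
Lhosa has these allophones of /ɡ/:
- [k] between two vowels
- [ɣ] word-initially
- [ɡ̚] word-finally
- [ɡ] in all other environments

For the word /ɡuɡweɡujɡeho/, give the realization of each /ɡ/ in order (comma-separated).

Occurrence 1 (position 1): word-initially → [ɣ].
Occurrence 2 (position 3): no conditioning environment matches → elsewhere allophone [ɡ].
Occurrence 3 (position 6): between two vowels → [k].
Occurrence 4 (position 9): no conditioning environment matches → elsewhere allophone [ɡ].

[ɣ], [ɡ], [k], [ɡ]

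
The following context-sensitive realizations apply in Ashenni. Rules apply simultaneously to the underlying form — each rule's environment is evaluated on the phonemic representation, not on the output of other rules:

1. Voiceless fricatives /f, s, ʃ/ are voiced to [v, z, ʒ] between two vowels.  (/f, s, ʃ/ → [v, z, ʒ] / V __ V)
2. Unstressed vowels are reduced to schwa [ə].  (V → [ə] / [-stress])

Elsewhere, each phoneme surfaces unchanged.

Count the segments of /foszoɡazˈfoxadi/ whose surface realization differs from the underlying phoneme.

5

Segments that undergo a rule: /o/ → [ə] (rule 2); /o/ → [ə] (rule 2); /a/ → [ə] (rule 2); /a/ → [ə] (rule 2); /i/ → [ə] (rule 2).
All other segments surface unchanged.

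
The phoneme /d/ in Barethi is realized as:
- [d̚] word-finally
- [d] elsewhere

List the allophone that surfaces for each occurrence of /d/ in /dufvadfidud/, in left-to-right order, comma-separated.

[d], [d], [d], [d̚]

Occurrence 1 (position 1): no conditioning environment matches → elsewhere allophone [d].
Occurrence 2 (position 6): no conditioning environment matches → elsewhere allophone [d].
Occurrence 3 (position 9): no conditioning environment matches → elsewhere allophone [d].
Occurrence 4 (position 11): word-finally → [d̚].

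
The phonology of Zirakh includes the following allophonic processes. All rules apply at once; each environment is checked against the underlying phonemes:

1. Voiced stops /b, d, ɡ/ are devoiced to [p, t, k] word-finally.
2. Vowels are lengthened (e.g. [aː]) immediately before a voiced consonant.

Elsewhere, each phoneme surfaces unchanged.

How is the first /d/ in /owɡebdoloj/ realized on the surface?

/d/ (between /b/ and /o/) is in the target of rule 1 but the environment (word-finally) is not met → [d].

[d]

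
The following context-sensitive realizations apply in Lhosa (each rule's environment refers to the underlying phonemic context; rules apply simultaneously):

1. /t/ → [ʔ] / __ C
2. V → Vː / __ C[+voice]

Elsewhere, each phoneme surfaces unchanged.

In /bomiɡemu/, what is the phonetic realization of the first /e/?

/e/ (between /ɡ/ and /m/): before a voiced consonant, so rule 2 applies → [eː].

[eː]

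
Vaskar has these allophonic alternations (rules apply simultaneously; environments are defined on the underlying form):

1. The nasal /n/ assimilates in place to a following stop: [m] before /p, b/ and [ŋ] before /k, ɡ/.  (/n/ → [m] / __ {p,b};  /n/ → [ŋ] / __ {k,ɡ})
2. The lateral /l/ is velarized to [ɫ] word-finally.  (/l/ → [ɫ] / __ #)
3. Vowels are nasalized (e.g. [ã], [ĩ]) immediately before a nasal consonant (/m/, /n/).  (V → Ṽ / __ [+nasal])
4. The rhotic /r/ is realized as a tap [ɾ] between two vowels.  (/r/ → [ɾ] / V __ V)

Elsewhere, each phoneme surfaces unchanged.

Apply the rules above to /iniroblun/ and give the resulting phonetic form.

Rule 3 applies to /i/ (word-initial: before a nasal consonant) → [ĩ].
/n/ (between /i/ and /i/) is in the target of rule 1 but the environment (before a labial or velar stop) is not met → [n].
/i/ (between /n/ and /r/): rule 3 targets it, but not before a nasal consonant → unchanged [i].
/r/ (between /i/ and /o/): between two vowels, so rule 4 applies → [ɾ].
/o/ — between /r/ and /b/; rule 3 does not apply here → [o].
/b/ (between /o/ and /l/): no rule targets it → [b].
/l/ (between /b/ and /u/) is in the target of rule 2 but the environment (word-finally) is not met → [l].
/u/ (between /l/ and /n/) occurs before a nasal consonant → [ũ] by rule 3.
/n/ (word-final) fails the environment for rule 1, so it stays [n].

[ĩniɾoblũn]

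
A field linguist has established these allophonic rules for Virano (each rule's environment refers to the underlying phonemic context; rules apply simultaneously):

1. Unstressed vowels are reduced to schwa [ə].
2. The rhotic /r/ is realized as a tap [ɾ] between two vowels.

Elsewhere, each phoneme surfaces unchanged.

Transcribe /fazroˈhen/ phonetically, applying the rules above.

/f/ stays [f].
/a/ (between /f/ and /z/) occurs in an unstressed syllable → [ə] by rule 1.
/z/ (between /a/ and /r/) is unaffected → [z].
/r/ (between /z/ and /o/) is in the target of rule 2 but the environment (between two vowels) is not met → [r].
Rule 1 applies to /o/ (between /r/ and /h/: in an unstressed syllable) → [ə].
/h/ (between /o/ and /e/): no rule targets it → [h].
/e/ (between /h/ and /n/) is in the target of rule 1 but the environment (in an unstressed syllable) is not met → [e].
/n/ stays [n].

[fəzrəˈhen]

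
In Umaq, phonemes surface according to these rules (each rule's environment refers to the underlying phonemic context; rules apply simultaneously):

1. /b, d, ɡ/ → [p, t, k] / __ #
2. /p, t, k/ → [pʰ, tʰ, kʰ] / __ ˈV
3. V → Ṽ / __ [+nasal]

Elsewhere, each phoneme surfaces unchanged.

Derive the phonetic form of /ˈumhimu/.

/u/ (word-initial): before a nasal consonant, so rule 3 applies → [ũ].
/m/ (between /u/ and /h/): no rule targets it → [m].
/h/ (between /m/ and /i/) is unaffected → [h].
/i/ (between /h/ and /m/) occurs before a nasal consonant → [ĩ] by rule 3.
/m/ stays [m].
/u/ (word-final) fails the environment for rule 3, so it stays [u].

[ˈũmhĩmu]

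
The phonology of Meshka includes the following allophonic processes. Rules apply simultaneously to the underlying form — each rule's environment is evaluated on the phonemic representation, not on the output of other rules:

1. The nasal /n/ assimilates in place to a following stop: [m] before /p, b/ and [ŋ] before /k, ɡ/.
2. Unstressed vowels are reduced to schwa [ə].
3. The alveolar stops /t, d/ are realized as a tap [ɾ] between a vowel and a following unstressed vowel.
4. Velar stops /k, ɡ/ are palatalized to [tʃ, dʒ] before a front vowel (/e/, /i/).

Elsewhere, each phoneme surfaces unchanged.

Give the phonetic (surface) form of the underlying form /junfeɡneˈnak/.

[jənfəɡnəˈnak]

/j/ (word-initial) is unaffected → [j].
/u/ (between /j/ and /n/): in an unstressed syllable, so rule 2 applies → [ə].
/n/ (between /u/ and /f/) is in the target of rule 1 but the environment (before a labial or velar stop) is not met → [n].
/f/ (between /n/ and /e/): no rule targets it → [f].
/e/ (between /f/ and /ɡ/): in an unstressed syllable, so rule 2 applies → [ə].
/ɡ/ (between /e/ and /n/) is in the target of rule 4 but the environment (before a front vowel) is not met → [ɡ].
/n/ (between /ɡ/ and /e/) fails the environment for rule 1, so it stays [n].
Rule 2 applies to /e/ (between /n/ and /n/: in an unstressed syllable) → [ə].
/n/ (between /e/ and /a/): rule 1 targets it, but not before a labial or velar stop → unchanged [n].
/a/ — between /n/ and /k/; rule 2 does not apply here → [a].
/k/ (word-final) fails the environment for rule 4, so it stays [k].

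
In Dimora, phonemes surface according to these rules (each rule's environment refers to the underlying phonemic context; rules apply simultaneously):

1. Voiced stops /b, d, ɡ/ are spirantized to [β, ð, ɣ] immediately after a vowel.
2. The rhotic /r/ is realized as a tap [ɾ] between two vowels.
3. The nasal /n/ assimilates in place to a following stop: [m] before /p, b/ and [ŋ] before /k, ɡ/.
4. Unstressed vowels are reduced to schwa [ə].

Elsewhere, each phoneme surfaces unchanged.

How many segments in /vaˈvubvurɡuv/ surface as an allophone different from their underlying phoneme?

Segments that undergo a rule: /a/ → [ə] (rule 4); /b/ → [β] (rule 1); /u/ → [ə] (rule 4); /u/ → [ə] (rule 4).
All other segments surface unchanged.

4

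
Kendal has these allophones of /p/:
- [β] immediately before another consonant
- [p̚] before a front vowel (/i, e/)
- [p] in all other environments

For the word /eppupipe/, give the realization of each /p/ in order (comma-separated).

[β], [p], [p̚], [p̚]

Occurrence 1 (position 2): immediately before another consonant → [β].
Occurrence 2 (position 3): no conditioning environment matches → elsewhere allophone [p].
Occurrence 3 (position 5): before a front vowel (/i, e/) → [p̚].
Occurrence 4 (position 7): before a front vowel (/i, e/) → [p̚].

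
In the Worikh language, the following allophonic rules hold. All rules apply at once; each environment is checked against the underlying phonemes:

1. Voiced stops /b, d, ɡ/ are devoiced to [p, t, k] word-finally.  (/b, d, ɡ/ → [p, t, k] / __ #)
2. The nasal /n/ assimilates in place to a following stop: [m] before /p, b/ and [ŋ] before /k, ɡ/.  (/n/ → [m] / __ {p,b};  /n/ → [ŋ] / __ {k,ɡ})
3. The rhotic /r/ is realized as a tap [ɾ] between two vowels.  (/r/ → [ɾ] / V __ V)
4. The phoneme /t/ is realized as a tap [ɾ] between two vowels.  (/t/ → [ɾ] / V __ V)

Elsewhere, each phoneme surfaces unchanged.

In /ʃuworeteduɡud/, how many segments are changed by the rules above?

Segments that undergo a rule: /r/ → [ɾ] (rule 3); /t/ → [ɾ] (rule 4); /d/ → [t] (rule 1).
All other segments surface unchanged.

3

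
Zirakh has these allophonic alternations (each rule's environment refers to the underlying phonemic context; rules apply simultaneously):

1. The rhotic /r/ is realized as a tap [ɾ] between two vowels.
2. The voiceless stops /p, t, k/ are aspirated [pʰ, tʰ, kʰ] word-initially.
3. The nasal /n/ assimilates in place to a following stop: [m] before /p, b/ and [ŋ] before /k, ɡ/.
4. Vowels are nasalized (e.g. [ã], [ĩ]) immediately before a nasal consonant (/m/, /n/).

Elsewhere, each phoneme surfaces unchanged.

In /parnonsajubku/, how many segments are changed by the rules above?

2

Segments that undergo a rule: /p/ → [pʰ] (rule 2); /o/ → [õ] (rule 4).
All other segments surface unchanged.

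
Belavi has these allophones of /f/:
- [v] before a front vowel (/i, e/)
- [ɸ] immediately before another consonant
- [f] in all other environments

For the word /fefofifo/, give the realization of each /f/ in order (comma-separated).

Occurrence 1 (position 1): before a front vowel (/i, e/) → [v].
Occurrence 2 (position 3): no conditioning environment matches → elsewhere allophone [f].
Occurrence 3 (position 5): before a front vowel (/i, e/) → [v].
Occurrence 4 (position 7): no conditioning environment matches → elsewhere allophone [f].

[v], [f], [v], [f]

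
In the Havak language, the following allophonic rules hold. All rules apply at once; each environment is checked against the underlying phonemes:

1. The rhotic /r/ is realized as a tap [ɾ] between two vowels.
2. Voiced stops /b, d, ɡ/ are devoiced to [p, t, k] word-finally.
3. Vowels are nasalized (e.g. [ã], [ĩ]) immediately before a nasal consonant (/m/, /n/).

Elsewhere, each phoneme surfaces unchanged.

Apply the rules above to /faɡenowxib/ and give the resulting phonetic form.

[faɡẽnowxip]

/a/ (between /f/ and /ɡ/) fails the environment for rule 3, so it stays [a].
/ɡ/ (between /a/ and /e/) fails the environment for rule 2, so it stays [ɡ].
/e/ (between /ɡ/ and /n/): before a nasal consonant, so rule 3 applies → [ẽ].
/o/ (between /n/ and /w/) is in the target of rule 3 but the environment (before a nasal consonant) is not met → [o].
/i/ (between /x/ and /b/): rule 3 targets it, but not before a nasal consonant → unchanged [i].
Rule 2 applies to /b/ (word-final: word-finally) → [p].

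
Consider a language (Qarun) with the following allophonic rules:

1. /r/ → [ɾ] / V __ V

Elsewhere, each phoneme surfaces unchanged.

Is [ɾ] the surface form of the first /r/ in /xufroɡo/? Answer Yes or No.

No

/r/ (between /f/ and /o/) is in the target of rule 1 but the environment (between two vowels) is not met → [r].
The actual realization is [r], not [ɾ].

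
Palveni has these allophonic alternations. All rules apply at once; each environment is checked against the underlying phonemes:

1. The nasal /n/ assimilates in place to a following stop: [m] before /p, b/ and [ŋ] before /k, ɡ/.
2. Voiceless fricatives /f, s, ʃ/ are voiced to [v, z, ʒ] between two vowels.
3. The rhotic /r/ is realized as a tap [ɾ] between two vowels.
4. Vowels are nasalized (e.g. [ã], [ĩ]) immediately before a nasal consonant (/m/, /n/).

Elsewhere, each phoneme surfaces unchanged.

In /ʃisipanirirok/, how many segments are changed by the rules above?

4

Segments that undergo a rule: /s/ → [z] (rule 2); /a/ → [ã] (rule 4); /r/ → [ɾ] (rule 3); /r/ → [ɾ] (rule 3).
All other segments surface unchanged.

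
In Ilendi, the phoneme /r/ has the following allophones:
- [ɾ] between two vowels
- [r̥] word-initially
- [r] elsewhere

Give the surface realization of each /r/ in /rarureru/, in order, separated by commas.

Occurrence 1 (position 1): word-initially → [r̥].
Occurrence 2 (position 3): between two vowels → [ɾ].
Occurrence 3 (position 5): between two vowels → [ɾ].
Occurrence 4 (position 7): between two vowels → [ɾ].

[r̥], [ɾ], [ɾ], [ɾ]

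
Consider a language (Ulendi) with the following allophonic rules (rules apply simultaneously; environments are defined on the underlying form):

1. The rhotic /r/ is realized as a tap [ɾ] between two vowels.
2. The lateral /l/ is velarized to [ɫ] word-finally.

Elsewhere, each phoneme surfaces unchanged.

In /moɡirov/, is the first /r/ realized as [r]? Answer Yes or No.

Rule 1 applies to /r/ (between /i/ and /o/: between two vowels) → [ɾ].
The actual realization is [ɾ], not [r].

No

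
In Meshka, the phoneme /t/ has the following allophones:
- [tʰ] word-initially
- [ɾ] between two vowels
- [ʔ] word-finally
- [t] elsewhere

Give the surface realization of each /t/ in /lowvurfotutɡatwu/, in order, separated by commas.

[ɾ], [t], [t]

Occurrence 1 (position 9): between two vowels → [ɾ].
Occurrence 2 (position 11): no conditioning environment matches → elsewhere allophone [t].
Occurrence 3 (position 14): no conditioning environment matches → elsewhere allophone [t].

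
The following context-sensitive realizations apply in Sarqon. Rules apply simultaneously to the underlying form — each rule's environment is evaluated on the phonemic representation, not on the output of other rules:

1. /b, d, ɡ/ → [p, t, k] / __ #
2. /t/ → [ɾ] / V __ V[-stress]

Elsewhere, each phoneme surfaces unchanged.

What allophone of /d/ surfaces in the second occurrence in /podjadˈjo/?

[d]

/d/ (between /a/ and /j/): rule 1 targets it, but not word-finally → unchanged [d].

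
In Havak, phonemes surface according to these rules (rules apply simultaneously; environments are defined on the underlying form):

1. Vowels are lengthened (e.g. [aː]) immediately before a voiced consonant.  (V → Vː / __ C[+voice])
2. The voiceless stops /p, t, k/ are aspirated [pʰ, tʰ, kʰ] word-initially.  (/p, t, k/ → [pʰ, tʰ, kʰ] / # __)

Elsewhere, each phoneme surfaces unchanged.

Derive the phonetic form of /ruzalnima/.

/r/ stays [r].
/u/ (between /r/ and /z/): before a voiced consonant, so rule 1 applies → [uː].
/z/ (between /u/ and /a/): no rule targets it → [z].
/a/ (between /z/ and /l/): before a voiced consonant, so rule 1 applies → [aː].
/l/ (between /a/ and /n/): no rule targets it → [l].
/n/ stays [n].
/i/ — between /n/ and /m/, before a voiced consonant — surfaces as [iː] (rule 1).
/m/ — not in any rule's target class → [m].
/a/ — word-final; rule 1 does not apply here → [a].

[ruːzaːlniːma]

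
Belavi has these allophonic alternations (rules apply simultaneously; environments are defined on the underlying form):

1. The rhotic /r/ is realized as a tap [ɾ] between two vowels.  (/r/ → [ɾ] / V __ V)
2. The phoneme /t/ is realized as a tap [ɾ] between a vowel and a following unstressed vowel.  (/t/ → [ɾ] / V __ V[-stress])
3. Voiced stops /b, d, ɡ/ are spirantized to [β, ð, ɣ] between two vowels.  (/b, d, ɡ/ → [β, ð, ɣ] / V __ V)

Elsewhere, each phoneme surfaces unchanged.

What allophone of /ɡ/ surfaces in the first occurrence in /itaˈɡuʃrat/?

/ɡ/ meets the environment for rule 3 (between two vowels) → [ɣ].

[ɣ]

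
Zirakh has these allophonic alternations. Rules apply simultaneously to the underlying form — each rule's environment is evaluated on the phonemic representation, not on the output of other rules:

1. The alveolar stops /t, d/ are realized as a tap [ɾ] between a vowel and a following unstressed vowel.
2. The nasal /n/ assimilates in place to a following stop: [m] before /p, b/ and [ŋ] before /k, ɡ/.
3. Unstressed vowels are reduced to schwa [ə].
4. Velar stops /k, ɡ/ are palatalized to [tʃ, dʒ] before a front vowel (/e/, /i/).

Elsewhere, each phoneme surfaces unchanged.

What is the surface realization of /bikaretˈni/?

/b/ stays [b].
/i/ (between /b/ and /k/) occurs in an unstressed syllable → [ə] by rule 3.
/k/ (between /i/ and /a/): rule 4 targets it, but not before a front vowel → unchanged [k].
/a/ (between /k/ and /r/): in an unstressed syllable, so rule 3 applies → [ə].
/r/ (between /a/ and /e/): no rule targets it → [r].
/e/ meets the environment for rule 3 (in an unstressed syllable) → [ə].
/t/ (between /e/ and /n/) fails the environment for rule 1, so it stays [t].
/n/ (between /t/ and /i/) fails the environment for rule 2, so it stays [n].
/i/ (word-final): rule 3 targets it, but not in an unstressed syllable → unchanged [i].

[bəkərətˈni]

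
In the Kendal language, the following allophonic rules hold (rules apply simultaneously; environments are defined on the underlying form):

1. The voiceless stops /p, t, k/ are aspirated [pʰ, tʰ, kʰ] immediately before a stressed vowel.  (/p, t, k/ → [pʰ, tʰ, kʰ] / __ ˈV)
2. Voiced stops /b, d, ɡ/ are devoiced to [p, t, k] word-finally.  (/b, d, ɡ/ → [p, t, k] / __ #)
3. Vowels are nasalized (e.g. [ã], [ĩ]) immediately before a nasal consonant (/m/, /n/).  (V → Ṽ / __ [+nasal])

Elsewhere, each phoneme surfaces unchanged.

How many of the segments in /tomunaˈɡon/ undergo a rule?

3

Segments that undergo a rule: /o/ → [õ] (rule 3); /u/ → [ũ] (rule 3); /o/ → [õ] (rule 3).
All other segments surface unchanged.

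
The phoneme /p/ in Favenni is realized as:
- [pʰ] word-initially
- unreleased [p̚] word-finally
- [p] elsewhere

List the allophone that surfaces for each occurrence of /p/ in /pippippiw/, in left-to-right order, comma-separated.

Occurrence 1 (position 1): word-initially → [pʰ].
Occurrence 2 (position 3): no conditioning environment matches → elsewhere allophone [p].
Occurrence 3 (position 4): no conditioning environment matches → elsewhere allophone [p].
Occurrence 4 (position 6): no conditioning environment matches → elsewhere allophone [p].
Occurrence 5 (position 7): no conditioning environment matches → elsewhere allophone [p].

[pʰ], [p], [p], [p], [p]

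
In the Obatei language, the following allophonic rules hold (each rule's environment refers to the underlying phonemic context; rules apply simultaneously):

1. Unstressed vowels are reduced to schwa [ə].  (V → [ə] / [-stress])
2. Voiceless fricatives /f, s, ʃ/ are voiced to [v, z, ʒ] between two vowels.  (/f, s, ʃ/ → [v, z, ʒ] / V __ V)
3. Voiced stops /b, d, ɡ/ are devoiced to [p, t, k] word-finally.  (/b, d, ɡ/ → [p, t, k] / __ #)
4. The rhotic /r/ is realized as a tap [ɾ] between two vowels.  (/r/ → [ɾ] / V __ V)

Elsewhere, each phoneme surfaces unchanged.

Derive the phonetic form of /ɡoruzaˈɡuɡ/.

[ɡəɾəzəˈɡuk]

/ɡ/ (word-initial): rule 3 targets it, but not word-finally → unchanged [ɡ].
/o/ — between /ɡ/ and /r/, in an unstressed syllable — surfaces as [ə] (rule 1).
/r/ (between /o/ and /u/): between two vowels, so rule 4 applies → [ɾ].
/u/ — between /r/ and /z/, in an unstressed syllable — surfaces as [ə] (rule 1).
/z/ (between /u/ and /a/) is unaffected → [z].
Rule 1 applies to /a/ (between /z/ and /ɡ/: in an unstressed syllable) → [ə].
/ɡ/ (between /a/ and /u/) is in the target of rule 3 but the environment (word-finally) is not met → [ɡ].
/u/ (between /ɡ/ and /ɡ/) fails the environment for rule 1, so it stays [u].
/ɡ/ — word-final, word-finally — surfaces as [k] (rule 3).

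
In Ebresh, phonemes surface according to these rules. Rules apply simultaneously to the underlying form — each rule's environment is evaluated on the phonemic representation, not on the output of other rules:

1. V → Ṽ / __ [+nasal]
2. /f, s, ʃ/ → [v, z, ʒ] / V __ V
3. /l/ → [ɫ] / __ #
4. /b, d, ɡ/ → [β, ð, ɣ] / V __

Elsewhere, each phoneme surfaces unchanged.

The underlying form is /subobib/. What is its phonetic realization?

[suβoβiβ]

/s/ (word-initial): rule 2 targets it, but not between two vowels → unchanged [s].
/u/ — between /s/ and /b/; rule 1 does not apply here → [u].
/b/ meets the environment for rule 4 (immediately after a vowel) → [β].
/o/ — between /b/ and /b/; rule 1 does not apply here → [o].
Rule 4 applies to /b/ (between /o/ and /i/: immediately after a vowel) → [β].
/i/ (between /b/ and /b/) is in the target of rule 1 but the environment (before a nasal consonant) is not met → [i].
Rule 4 applies to /b/ (word-final: immediately after a vowel) → [β].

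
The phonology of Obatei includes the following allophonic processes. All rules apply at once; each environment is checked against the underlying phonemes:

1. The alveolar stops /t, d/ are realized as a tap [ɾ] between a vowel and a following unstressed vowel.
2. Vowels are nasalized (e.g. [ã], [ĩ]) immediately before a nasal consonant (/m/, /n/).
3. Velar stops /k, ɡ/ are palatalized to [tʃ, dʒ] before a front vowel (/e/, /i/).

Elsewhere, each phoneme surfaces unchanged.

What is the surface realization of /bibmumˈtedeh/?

[bibmũmˈteɾeh]

/i/ (between /b/ and /b/) is in the target of rule 2 but the environment (before a nasal consonant) is not met → [i].
/u/ (between /m/ and /m/): before a nasal consonant, so rule 2 applies → [ũ].
/t/ (between /m/ and /e/) is in the target of rule 1 but the environment (between a vowel and a following unstressed vowel) is not met → [t].
/e/ (between /t/ and /d/) fails the environment for rule 2, so it stays [e].
/d/ (between /e/ and /e/) occurs between a vowel and a following unstressed vowel → [ɾ] by rule 1.
/e/ (between /d/ and /h/) fails the environment for rule 2, so it stays [e].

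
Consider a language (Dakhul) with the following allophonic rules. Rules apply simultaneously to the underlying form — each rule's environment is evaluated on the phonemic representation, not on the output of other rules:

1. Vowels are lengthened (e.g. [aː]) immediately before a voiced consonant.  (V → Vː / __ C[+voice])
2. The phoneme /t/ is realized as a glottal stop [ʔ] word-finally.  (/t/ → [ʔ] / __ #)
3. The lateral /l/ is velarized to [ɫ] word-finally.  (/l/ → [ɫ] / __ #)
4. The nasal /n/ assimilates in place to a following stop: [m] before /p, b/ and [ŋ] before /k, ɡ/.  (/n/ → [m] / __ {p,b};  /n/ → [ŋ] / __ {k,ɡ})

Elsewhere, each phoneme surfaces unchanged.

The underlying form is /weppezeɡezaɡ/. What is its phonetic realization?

/w/ (word-initial) is unaffected → [w].
/e/ (between /w/ and /p/) fails the environment for rule 1, so it stays [e].
/p/ (between /e/ and /p/) is unaffected → [p].
/p/ (between /p/ and /e/): no rule targets it → [p].
/e/ — between /p/ and /z/, before a voiced consonant — surfaces as [eː] (rule 1).
/z/ (between /e/ and /e/) is unaffected → [z].
/e/ (between /z/ and /ɡ/) occurs before a voiced consonant → [eː] by rule 1.
/ɡ/ (between /e/ and /e/): no rule targets it → [ɡ].
/e/ meets the environment for rule 1 (before a voiced consonant) → [eː].
/z/ stays [z].
/a/ — between /z/ and /ɡ/, before a voiced consonant — surfaces as [aː] (rule 1).
/ɡ/ (word-final) is unaffected → [ɡ].

[weppeːzeːɡeːzaːɡ]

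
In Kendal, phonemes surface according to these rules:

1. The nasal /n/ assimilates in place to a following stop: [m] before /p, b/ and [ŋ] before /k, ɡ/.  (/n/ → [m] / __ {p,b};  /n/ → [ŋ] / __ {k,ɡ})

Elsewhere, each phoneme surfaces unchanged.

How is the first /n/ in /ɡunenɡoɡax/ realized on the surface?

[n]

/n/ (between /u/ and /e/) fails the environment for rule 1, so it stays [n].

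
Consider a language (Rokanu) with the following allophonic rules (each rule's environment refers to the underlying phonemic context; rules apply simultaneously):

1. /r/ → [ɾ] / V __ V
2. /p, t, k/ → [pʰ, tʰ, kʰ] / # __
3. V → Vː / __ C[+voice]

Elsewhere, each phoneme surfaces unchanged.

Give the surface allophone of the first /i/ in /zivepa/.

[iː]

Rule 3 applies to /i/ (between /z/ and /v/: before a voiced consonant) → [iː].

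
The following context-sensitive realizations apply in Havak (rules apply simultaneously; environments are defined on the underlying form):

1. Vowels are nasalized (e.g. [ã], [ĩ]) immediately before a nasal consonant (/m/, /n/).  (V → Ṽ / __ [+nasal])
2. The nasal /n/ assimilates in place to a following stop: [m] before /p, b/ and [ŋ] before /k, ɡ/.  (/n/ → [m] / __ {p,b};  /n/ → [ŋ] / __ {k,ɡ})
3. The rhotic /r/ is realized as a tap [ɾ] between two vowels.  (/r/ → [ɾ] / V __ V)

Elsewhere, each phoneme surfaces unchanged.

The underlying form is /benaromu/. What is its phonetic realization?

/b/ stays [b].
Rule 1 applies to /e/ (between /b/ and /n/: before a nasal consonant) → [ẽ].
/n/ (between /e/ and /a/) is in the target of rule 2 but the environment (before a labial or velar stop) is not met → [n].
/a/ (between /n/ and /r/) fails the environment for rule 1, so it stays [a].
/r/ — between /a/ and /o/, between two vowels — surfaces as [ɾ] (rule 3).
/o/ (between /r/ and /m/) occurs before a nasal consonant → [õ] by rule 1.
/m/ — not in any rule's target class → [m].
/u/ (word-final): rule 1 targets it, but not before a nasal consonant → unchanged [u].

[bẽnaɾõmu]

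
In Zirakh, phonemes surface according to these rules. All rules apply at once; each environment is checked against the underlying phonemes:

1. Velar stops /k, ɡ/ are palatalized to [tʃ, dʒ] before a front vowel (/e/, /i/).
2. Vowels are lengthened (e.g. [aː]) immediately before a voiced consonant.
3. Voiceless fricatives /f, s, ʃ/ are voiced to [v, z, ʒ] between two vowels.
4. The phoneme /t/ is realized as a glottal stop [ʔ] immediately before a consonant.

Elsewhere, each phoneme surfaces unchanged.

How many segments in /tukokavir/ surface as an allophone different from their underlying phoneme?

Segments that undergo a rule: /a/ → [aː] (rule 2); /i/ → [iː] (rule 2).
All other segments surface unchanged.

2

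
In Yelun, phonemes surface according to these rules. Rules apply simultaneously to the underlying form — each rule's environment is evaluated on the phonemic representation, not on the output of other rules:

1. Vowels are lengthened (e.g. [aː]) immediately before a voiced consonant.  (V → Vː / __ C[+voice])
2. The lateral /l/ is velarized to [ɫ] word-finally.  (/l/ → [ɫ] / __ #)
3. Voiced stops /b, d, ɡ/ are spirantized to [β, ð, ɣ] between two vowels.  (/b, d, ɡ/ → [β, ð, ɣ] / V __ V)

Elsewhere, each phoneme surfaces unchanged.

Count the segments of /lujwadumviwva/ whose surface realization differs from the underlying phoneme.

5

Segments that undergo a rule: /u/ → [uː] (rule 1); /a/ → [aː] (rule 1); /d/ → [ð] (rule 3); /u/ → [uː] (rule 1); /i/ → [iː] (rule 1).
All other segments surface unchanged.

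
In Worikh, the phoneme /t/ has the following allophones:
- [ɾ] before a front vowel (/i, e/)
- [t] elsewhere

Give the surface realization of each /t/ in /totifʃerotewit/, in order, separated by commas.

[t], [ɾ], [ɾ], [t]

Occurrence 1 (position 1): no conditioning environment matches → elsewhere allophone [t].
Occurrence 2 (position 3): before a front vowel (/i, e/) → [ɾ].
Occurrence 3 (position 10): before a front vowel (/i, e/) → [ɾ].
Occurrence 4 (position 14): no conditioning environment matches → elsewhere allophone [t].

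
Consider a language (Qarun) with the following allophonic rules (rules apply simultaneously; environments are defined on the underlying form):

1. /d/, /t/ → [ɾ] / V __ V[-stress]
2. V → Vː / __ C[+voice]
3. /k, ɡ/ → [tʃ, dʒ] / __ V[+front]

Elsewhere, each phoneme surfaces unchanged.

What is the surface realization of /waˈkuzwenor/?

[waˈkuːzweːnoːr]

/w/ (word-initial) is unaffected → [w].
/a/ (between /w/ and /k/) is in the target of rule 2 but the environment (before a voiced consonant) is not met → [a].
/k/ (between /a/ and /u/): rule 3 targets it, but not before a front vowel → unchanged [k].
/u/ (between /k/ and /z/): before a voiced consonant, so rule 2 applies → [uː].
/z/ stays [z].
/w/ (between /z/ and /e/): no rule targets it → [w].
/e/ (between /w/ and /n/): before a voiced consonant, so rule 2 applies → [eː].
/n/ (between /e/ and /o/): no rule targets it → [n].
/o/ meets the environment for rule 2 (before a voiced consonant) → [oː].
/r/ (word-final): no rule targets it → [r].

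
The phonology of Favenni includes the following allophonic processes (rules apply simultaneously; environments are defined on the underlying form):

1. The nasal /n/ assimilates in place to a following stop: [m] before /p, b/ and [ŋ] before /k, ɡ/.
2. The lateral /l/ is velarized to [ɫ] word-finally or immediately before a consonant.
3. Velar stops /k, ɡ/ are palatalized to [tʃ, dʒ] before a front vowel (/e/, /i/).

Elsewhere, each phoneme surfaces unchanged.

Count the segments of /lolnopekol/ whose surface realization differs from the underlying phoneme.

Segments that undergo a rule: /l/ → [ɫ] (rule 2); /l/ → [ɫ] (rule 2).
All other segments surface unchanged.

2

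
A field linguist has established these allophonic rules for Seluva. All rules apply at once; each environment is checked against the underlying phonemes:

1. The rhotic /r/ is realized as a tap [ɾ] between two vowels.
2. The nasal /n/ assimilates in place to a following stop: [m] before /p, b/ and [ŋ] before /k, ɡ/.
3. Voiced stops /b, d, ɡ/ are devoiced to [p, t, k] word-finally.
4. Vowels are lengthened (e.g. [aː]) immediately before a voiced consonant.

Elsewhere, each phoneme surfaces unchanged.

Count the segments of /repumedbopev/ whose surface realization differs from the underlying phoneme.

3

Segments that undergo a rule: /u/ → [uː] (rule 4); /e/ → [eː] (rule 4); /e/ → [eː] (rule 4).
All other segments surface unchanged.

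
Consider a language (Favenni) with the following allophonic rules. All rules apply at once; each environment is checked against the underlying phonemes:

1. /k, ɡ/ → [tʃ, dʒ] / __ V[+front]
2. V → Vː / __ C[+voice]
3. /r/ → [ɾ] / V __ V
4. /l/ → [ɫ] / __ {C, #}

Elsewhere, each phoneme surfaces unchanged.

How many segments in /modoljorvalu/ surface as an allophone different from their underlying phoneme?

Segments that undergo a rule: /o/ → [oː] (rule 2); /o/ → [oː] (rule 2); /l/ → [ɫ] (rule 4); /o/ → [oː] (rule 2); /a/ → [aː] (rule 2).
All other segments surface unchanged.

5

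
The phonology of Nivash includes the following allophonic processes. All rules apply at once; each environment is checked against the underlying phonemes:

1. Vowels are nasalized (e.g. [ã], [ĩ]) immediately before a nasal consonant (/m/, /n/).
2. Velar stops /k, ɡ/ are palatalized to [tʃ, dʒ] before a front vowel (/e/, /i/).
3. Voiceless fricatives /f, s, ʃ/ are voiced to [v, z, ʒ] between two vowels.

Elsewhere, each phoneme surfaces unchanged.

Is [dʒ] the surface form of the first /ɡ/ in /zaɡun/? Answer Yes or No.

No

/ɡ/ (between /a/ and /u/) is in the target of rule 2 but the environment (before a front vowel) is not met → [ɡ].
The actual realization is [ɡ], not [dʒ].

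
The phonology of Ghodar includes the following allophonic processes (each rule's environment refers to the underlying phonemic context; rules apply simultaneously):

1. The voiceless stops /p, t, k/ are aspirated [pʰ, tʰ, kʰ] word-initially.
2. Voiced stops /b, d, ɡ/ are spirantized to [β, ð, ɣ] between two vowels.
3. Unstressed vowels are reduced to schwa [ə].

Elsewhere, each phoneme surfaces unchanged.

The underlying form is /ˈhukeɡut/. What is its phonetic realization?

/h/ stays [h].
/u/ (between /h/ and /k/) fails the environment for rule 3, so it stays [u].
/k/ — between /u/ and /e/; rule 1 does not apply here → [k].
/e/ (between /k/ and /ɡ/): in an unstressed syllable, so rule 3 applies → [ə].
/ɡ/ (between /e/ and /u/): between two vowels, so rule 2 applies → [ɣ].
/u/ (between /ɡ/ and /t/): in an unstressed syllable, so rule 3 applies → [ə].
/t/ (word-final) fails the environment for rule 1, so it stays [t].

[ˈhukəɣət]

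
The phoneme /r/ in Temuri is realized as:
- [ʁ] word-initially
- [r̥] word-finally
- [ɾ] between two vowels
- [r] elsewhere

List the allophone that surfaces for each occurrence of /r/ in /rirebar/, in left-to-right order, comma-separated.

Occurrence 1 (position 1): word-initially → [ʁ].
Occurrence 2 (position 3): between two vowels → [ɾ].
Occurrence 3 (position 7): word-finally → [r̥].

[ʁ], [ɾ], [r̥]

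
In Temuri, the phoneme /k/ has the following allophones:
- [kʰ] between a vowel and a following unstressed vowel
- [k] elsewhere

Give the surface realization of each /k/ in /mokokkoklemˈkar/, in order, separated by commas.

[kʰ], [k], [k], [k], [k]

Occurrence 1 (position 3): between a vowel and a following unstressed vowel → [kʰ].
Occurrence 2 (position 5): no conditioning environment matches → elsewhere allophone [k].
Occurrence 3 (position 6): no conditioning environment matches → elsewhere allophone [k].
Occurrence 4 (position 8): no conditioning environment matches → elsewhere allophone [k].
Occurrence 5 (position 12): no conditioning environment matches → elsewhere allophone [k].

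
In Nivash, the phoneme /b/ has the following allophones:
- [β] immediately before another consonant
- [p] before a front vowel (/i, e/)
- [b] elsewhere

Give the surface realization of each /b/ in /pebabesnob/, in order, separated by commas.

Occurrence 1 (position 3): no conditioning environment matches → elsewhere allophone [b].
Occurrence 2 (position 5): before a front vowel (/i, e/) → [p].
Occurrence 3 (position 10): no conditioning environment matches → elsewhere allophone [b].

[b], [p], [b]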